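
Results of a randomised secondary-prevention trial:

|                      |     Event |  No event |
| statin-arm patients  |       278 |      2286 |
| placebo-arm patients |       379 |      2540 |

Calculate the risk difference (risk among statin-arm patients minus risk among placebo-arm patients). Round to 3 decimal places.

RD ≈ -0.021

risk, statin-arm patients = 278/2564 = 0.1084
risk, placebo-arm patients = 379/2919 = 0.1298
risk difference = 0.1084 − 0.1298 = -0.021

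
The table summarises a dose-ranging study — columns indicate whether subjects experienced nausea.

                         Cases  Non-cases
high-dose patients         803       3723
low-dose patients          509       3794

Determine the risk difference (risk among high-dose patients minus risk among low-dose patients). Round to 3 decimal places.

risk, high-dose patients = 803/4526 = 0.1774
risk, low-dose patients = 509/4303 = 0.1183
risk difference = 0.1774 − 0.1183 = 0.059

0.059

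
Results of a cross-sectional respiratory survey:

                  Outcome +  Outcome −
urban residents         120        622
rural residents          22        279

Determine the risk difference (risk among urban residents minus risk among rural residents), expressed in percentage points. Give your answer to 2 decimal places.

RD ≈ 8.86

risk, urban residents = 120/742 = 0.1617
risk, rural residents = 22/301 = 0.0731
risk difference = 0.1617 − 0.0731 = 0.0886 → 8.86 percentage points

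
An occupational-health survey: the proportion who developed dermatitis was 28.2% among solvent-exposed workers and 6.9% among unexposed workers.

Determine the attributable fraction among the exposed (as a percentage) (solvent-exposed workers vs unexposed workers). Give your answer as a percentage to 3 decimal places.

AR% = (0.2820 − 0.0690) / 0.2820 = 0.7553 → 75.532%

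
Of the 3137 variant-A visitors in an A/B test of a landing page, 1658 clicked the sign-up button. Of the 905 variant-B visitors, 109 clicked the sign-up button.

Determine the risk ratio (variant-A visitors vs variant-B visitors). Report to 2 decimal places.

risk, variant-A visitors = 1658/3137 = 0.5285
risk, variant-B visitors = 109/905 = 0.1204
RR = 0.5285 / 0.1204 = 4.39

RR ≈ 4.39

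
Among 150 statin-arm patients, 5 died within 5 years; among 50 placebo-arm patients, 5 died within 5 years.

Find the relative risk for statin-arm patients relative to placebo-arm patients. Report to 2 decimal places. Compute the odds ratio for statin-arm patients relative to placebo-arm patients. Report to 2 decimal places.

RR = 0.33; OR = 0.31

risk, statin-arm patients = 5/150 = 0.03333
risk, placebo-arm patients = 5/50 = 0.10000
RR = 0.03333 / 0.10000 = 0.33
odds, statin-arm patients = 5/145 = 0.03448
odds, placebo-arm patients = 5/45 = 0.11111
OR = 0.03448 / 0.11111 = 0.31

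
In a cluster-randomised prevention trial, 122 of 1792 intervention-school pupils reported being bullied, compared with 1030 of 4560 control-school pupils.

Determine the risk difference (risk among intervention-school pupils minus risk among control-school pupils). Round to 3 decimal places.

-0.158

risk, intervention-school pupils = 122/1792 = 0.0681
risk, control-school pupils = 1030/4560 = 0.2259
risk difference = 0.0681 − 0.2259 = -0.158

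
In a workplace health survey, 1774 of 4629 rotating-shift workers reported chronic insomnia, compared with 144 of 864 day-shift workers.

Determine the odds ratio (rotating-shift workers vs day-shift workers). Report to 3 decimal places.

odds, rotating-shift workers = 1774/2855 = 0.6214
odds, day-shift workers = 144/720 = 0.2000
OR = 0.6214 / 0.2000 = 3.107

3.107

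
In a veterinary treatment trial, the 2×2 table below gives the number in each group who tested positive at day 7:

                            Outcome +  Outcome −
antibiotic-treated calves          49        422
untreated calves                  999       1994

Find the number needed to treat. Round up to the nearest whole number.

NNT: 5

risk, antibiotic-treated calves = 49/471 = 0.104034
risk, untreated calves = 999/2993 = 0.333779
absolute risk difference = 0.229745
1 / 0.229745 = 4.353 → round up → 5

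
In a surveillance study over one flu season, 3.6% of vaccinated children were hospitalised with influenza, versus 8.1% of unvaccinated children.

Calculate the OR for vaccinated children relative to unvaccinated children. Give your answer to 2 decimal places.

0.42

odds, vaccinated children = 0.03600/0.96400 = 0.03734
odds, unvaccinated children = 0.08100/0.91900 = 0.08814
OR = 0.03734 / 0.08814 = 0.42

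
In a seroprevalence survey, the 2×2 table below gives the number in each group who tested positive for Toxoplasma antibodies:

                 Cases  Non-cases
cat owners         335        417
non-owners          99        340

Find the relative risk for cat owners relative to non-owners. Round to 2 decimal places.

1.98

risk, cat owners = 335/752 = 0.4455
risk, non-owners = 99/439 = 0.2255
RR = 0.4455 / 0.2255 = 1.98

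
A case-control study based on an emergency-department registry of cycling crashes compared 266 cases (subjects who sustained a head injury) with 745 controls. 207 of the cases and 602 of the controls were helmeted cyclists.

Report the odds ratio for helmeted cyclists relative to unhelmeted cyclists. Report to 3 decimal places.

OR: 0.833

odds, helmeted cyclists = 207/602 = 0.3439
odds, unhelmeted cyclists = 59/143 = 0.4126
OR = 0.3439 / 0.4126 = 0.833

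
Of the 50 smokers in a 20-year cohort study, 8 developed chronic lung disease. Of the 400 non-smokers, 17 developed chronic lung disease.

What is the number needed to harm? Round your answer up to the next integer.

9

risk, smokers = 8/50 = 0.160000
risk, non-smokers = 17/400 = 0.042500
absolute risk difference = 0.117500
1 / 0.117500 = 8.511 → round up → 9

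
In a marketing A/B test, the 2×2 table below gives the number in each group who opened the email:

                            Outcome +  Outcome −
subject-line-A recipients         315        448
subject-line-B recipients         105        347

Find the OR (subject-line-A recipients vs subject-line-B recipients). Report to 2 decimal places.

odds, subject-line-A recipients = 315/448 = 0.7031
odds, subject-line-B recipients = 105/347 = 0.3026
OR = 0.7031 / 0.3026 = 2.32

OR: 2.32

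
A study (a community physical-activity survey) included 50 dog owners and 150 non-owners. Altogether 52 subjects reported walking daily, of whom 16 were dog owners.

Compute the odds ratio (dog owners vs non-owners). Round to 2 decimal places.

1.49

dog owners without the outcome: 50 − 16 = 34
non-owners with the outcome: 52 − 16 = 36
non-owners without the outcome: 150 − 36 = 114
odds, dog owners = 16/34 = 0.4706
odds, non-owners = 36/114 = 0.3158
OR = 0.4706 / 0.3158 = 1.49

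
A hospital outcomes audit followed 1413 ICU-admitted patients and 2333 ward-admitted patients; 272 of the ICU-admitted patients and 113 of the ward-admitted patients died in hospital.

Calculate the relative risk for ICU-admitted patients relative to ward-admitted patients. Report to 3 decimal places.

risk, ICU-admitted patients = 272/1413 = 0.19250
risk, ward-admitted patients = 113/2333 = 0.04844
RR = 0.19250 / 0.04844 = 3.974

3.974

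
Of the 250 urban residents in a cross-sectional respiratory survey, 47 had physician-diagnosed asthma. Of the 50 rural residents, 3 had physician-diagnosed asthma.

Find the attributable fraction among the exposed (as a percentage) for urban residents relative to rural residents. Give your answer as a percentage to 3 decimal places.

68.085%

risk, urban residents = 47/250 = 0.1880
risk, rural residents = 3/50 = 0.0600
AR% = (0.1880 − 0.0600) / 0.1880 = 0.6809 → 68.085%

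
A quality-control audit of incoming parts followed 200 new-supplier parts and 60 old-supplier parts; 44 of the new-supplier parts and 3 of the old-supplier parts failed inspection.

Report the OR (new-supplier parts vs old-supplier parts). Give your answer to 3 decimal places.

OR = (44 × 57) / (156 × 3) = 2508/468 ≈ 5.359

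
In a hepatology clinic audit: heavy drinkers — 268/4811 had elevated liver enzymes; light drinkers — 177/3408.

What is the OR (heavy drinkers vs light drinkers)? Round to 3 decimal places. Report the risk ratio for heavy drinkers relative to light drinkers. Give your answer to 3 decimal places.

OR = 1.077; RR = 1.073

OR = (268 × 3231) / (4543 × 177) = 865908/804111 ≈ 1.077
risk, heavy drinkers = 268/4811 = 0.0557
risk, light drinkers = 177/3408 = 0.0519
RR = 0.0557 / 0.0519 = 1.073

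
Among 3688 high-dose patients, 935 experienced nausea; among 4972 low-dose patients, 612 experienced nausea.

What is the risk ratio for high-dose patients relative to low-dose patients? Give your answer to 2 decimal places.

risk, high-dose patients = 935/3688 = 0.2535
risk, low-dose patients = 612/4972 = 0.1231
RR = 0.2535 / 0.1231 = 2.06

2.06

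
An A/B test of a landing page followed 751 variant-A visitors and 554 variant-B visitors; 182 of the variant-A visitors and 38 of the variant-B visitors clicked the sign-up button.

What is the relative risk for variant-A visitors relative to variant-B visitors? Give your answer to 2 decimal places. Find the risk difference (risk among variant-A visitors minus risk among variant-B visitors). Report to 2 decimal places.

RR = 3.53; RD = 0.17

risk, variant-A visitors = 182/751 = 0.2423
risk, variant-B visitors = 38/554 = 0.0686
RR = 0.2423 / 0.0686 = 3.53
risk difference = 0.2423 − 0.0686 = 0.17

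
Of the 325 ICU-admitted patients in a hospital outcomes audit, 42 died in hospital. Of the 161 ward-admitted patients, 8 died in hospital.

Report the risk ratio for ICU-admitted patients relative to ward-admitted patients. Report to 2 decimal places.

RR: 2.60

risk, ICU-admitted patients = 42/325 = 0.12923
risk, ward-admitted patients = 8/161 = 0.04969
RR = 0.12923 / 0.04969 = 2.60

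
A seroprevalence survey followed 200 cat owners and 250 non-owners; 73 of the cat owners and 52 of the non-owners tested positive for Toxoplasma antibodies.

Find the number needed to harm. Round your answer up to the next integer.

NNH ≈ 7

risk, cat owners = 73/200 = 0.365000
risk, non-owners = 52/250 = 0.208000
absolute risk difference = 0.157000
1 / 0.157000 = 6.369 → round up → 7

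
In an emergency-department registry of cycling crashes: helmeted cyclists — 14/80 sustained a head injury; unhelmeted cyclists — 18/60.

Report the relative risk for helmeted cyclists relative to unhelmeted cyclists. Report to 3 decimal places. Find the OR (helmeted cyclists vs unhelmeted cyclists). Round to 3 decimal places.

risk, helmeted cyclists = 14/80 = 0.1750
risk, unhelmeted cyclists = 18/60 = 0.3000
RR = 0.1750 / 0.3000 = 0.583
OR = (14 × 42) / (66 × 18) = 588/1188 ≈ 0.495

RR = 0.583; OR = 0.495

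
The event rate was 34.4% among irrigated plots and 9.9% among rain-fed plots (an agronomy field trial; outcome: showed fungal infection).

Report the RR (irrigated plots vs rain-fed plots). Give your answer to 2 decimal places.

RR = 0.3440 / 0.0990 = 3.47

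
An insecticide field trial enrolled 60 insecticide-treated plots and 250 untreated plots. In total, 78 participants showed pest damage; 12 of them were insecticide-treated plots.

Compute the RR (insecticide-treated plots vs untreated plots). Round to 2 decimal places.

RR: 0.76

insecticide-treated plots without the outcome: 60 − 12 = 48
untreated plots with the outcome: 78 − 12 = 66
untreated plots without the outcome: 250 − 66 = 184
risk, insecticide-treated plots = 12/60 = 0.2000
risk, untreated plots = 66/250 = 0.2640
RR = 0.2000 / 0.2640 = 0.76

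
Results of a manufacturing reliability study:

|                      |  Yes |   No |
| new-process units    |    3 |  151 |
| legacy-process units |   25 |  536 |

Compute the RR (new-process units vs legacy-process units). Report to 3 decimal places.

0.437

risk, new-process units = 3/154 = 0.01948
risk, legacy-process units = 25/561 = 0.04456
RR = 0.01948 / 0.04456 = 0.437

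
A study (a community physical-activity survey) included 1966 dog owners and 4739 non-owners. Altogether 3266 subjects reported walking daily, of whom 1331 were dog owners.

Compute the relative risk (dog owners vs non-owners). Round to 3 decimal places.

1.658

dog owners without the outcome: 1966 − 1331 = 635
non-owners with the outcome: 3266 − 1331 = 1935
non-owners without the outcome: 4739 − 1935 = 2804
risk, dog owners = 1331/1966 = 0.6770
risk, non-owners = 1935/4739 = 0.4083
RR = 0.6770 / 0.4083 = 1.658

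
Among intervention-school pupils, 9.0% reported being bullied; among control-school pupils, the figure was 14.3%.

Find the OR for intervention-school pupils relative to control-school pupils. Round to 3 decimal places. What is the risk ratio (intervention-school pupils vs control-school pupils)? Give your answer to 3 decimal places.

odds, intervention-school pupils = 0.0900/0.9100 = 0.0989
odds, control-school pupils = 0.1430/0.8570 = 0.1669
OR = 0.0989 / 0.1669 = 0.593
RR = 0.0900 / 0.1430 = 0.629

OR = 0.593; RR = 0.629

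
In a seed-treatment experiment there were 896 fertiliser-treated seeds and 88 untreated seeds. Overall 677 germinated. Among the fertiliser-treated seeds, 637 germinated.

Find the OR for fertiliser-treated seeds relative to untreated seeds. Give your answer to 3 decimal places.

fertiliser-treated seeds without the outcome: 896 − 637 = 259
untreated seeds with the outcome: 677 − 637 = 40
untreated seeds without the outcome: 88 − 40 = 48
OR = (637 × 48) / (259 × 40) = 30576/10360 ≈ 2.951

OR ≈ 2.951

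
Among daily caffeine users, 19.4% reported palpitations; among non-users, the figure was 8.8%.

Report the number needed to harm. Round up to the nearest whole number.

10

absolute risk difference = 0.106000
1 / 0.106000 = 9.434 → round up → 10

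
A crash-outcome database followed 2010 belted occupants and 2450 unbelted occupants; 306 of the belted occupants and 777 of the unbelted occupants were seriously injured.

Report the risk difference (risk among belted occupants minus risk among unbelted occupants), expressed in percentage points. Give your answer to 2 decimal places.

risk, belted occupants = 306/2010 = 0.1522
risk, unbelted occupants = 777/2450 = 0.3171
risk difference = 0.1522 − 0.3171 = -0.1649 → -16.49 percentage points

RD: -16.49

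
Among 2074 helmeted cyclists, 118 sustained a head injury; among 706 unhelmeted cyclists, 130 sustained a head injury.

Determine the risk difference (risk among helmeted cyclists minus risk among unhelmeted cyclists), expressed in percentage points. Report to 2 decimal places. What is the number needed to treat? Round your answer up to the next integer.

risk, helmeted cyclists = 118/2074 = 0.0569
risk, unhelmeted cyclists = 130/706 = 0.1841
risk difference = 0.0569 − 0.1841 = -0.1272 → -12.72 percentage points
absolute risk difference = 0.127241
1 / 0.127241 = 7.859 → round up → 8

RD = -12.72; NNT = 8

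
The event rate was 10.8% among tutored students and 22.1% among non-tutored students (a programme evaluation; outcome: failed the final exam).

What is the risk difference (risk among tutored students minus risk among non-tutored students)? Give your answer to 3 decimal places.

risk difference = 0.1080 − 0.2210 = -0.113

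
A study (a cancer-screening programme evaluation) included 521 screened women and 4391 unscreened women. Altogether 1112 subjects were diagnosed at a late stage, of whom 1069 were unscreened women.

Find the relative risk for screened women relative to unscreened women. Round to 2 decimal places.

screened women with the outcome: 1112 − 1069 = 43
screened women without the outcome: 521 − 43 = 478
unscreened women without the outcome: 4391 − 1069 = 3322
risk, screened women = 43/521 = 0.0825
risk, unscreened women = 1069/4391 = 0.2435
RR = 0.0825 / 0.2435 = 0.34

0.34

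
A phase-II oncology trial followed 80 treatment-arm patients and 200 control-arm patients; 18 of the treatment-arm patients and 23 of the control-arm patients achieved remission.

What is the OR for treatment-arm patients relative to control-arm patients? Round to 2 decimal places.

OR: 2.23

odds, treatment-arm patients = 18/62 = 0.2903
odds, control-arm patients = 23/177 = 0.1299
OR = 0.2903 / 0.1299 = 2.23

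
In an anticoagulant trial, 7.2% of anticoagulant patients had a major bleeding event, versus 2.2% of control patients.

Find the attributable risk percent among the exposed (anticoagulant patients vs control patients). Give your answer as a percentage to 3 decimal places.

AR% = (0.07200 − 0.02200) / 0.07200 = 0.6944 → 69.444%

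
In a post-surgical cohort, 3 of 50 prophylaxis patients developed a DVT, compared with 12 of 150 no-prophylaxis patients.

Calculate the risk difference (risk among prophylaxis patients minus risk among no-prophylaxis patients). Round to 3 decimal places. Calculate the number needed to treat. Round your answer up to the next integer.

RD = -0.020; NNT = 50

risk, prophylaxis patients = 3/50 = 0.0600
risk, no-prophylaxis patients = 12/150 = 0.0800
risk difference = 0.0600 − 0.0800 = -0.020
absolute risk difference = 0.020000
1 / 0.020000 = 50.000 → round up → 50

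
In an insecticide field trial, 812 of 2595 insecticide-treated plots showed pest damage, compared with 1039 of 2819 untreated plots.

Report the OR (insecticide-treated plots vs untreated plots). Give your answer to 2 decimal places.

OR = (812 × 1780) / (1783 × 1039) = 1445360/1852537 ≈ 0.78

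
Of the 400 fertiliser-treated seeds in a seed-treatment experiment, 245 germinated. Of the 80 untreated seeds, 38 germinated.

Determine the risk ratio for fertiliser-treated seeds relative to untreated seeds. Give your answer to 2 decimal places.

RR = 1.29

risk, fertiliser-treated seeds = 245/400 = 0.6125
risk, untreated seeds = 38/80 = 0.4750
RR = 0.6125 / 0.4750 = 1.29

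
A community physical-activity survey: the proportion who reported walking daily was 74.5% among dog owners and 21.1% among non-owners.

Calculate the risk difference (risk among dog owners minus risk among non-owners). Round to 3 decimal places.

risk difference = 0.7450 − 0.2110 = 0.534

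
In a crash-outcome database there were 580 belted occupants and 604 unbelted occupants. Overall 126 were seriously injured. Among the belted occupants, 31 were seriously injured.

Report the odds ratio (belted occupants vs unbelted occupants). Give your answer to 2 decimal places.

0.30

belted occupants without the outcome: 580 − 31 = 549
unbelted occupants with the outcome: 126 − 31 = 95
unbelted occupants without the outcome: 604 − 95 = 509
OR = (31 × 509) / (549 × 95) = 15779/52155 ≈ 0.30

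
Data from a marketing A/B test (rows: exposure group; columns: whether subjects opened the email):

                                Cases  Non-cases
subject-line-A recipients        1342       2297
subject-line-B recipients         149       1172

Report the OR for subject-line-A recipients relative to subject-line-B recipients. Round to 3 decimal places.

OR = (1342 × 1172) / (2297 × 149) = 1572824/342253 ≈ 4.596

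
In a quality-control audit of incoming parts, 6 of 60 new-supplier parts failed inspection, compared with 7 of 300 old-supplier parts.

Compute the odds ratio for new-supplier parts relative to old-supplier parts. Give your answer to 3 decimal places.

OR = (6 × 293) / (54 × 7) = 1758/378 ≈ 4.651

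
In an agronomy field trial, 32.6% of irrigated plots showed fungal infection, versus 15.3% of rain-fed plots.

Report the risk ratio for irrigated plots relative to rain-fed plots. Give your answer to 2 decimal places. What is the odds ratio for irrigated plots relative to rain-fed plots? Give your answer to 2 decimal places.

RR = 0.3260 / 0.1530 = 2.13
odds, irrigated plots = 0.3260/0.6740 = 0.4837
odds, rain-fed plots = 0.1530/0.8470 = 0.1806
OR = 0.4837 / 0.1806 = 2.68

RR = 2.13; OR = 2.68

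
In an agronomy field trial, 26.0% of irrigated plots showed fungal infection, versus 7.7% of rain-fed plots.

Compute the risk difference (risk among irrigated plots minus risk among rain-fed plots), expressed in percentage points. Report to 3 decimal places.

risk difference = 0.2600 − 0.0770 = 0.1830 → 18.300 percentage points

RD ≈ 18.300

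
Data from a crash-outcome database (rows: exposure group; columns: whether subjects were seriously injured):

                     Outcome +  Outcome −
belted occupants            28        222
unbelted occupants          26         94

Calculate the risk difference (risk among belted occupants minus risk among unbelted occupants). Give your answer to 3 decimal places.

risk, belted occupants = 28/250 = 0.1120
risk, unbelted occupants = 26/120 = 0.2167
risk difference = 0.1120 − 0.2167 = -0.105

-0.105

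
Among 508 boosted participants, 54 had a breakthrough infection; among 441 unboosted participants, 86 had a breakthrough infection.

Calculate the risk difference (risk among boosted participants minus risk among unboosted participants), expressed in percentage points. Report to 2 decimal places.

RD = -8.87

risk, boosted participants = 54/508 = 0.1063
risk, unboosted participants = 86/441 = 0.1950
risk difference = 0.1063 − 0.1950 = -0.0887 → -8.87 percentage points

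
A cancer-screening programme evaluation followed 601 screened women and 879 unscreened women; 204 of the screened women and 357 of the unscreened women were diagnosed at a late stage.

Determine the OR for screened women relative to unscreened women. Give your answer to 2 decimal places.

OR = 0.75

odds, screened women = 204/397 = 0.5139
odds, unscreened women = 357/522 = 0.6839
OR = 0.5139 / 0.6839 = 0.75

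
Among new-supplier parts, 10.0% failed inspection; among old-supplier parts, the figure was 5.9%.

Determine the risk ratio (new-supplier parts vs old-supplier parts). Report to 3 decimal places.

RR = 0.1000 / 0.0590 = 1.695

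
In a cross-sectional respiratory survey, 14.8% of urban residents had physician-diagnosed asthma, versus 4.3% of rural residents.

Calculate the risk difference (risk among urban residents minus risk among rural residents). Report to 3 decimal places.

risk difference = 0.14800 − 0.04300 = 0.105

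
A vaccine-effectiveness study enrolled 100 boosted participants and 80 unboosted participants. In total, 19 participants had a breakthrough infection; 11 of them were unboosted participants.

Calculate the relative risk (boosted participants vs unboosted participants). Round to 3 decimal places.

boosted participants with the outcome: 19 − 11 = 8
boosted participants without the outcome: 100 − 8 = 92
unboosted participants without the outcome: 80 − 11 = 69
risk, boosted participants = 8/100 = 0.0800
risk, unboosted participants = 11/80 = 0.1375
RR = 0.0800 / 0.1375 = 0.582

RR ≈ 0.582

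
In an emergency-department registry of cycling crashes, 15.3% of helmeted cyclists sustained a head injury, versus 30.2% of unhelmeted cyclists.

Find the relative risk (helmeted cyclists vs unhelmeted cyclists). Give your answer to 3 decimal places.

RR = 0.1530 / 0.3020 = 0.507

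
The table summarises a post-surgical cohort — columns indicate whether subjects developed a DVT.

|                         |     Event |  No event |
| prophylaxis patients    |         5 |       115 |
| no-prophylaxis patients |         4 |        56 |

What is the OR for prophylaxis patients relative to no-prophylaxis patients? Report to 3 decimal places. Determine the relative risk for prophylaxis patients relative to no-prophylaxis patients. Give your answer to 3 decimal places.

odds, prophylaxis patients = 5/115 = 0.04348
odds, no-prophylaxis patients = 4/56 = 0.07143
OR = 0.04348 / 0.07143 = 0.609
risk, prophylaxis patients = 5/120 = 0.04167
risk, no-prophylaxis patients = 4/60 = 0.06667
RR = 0.04167 / 0.06667 = 0.625

OR = 0.609; RR = 0.625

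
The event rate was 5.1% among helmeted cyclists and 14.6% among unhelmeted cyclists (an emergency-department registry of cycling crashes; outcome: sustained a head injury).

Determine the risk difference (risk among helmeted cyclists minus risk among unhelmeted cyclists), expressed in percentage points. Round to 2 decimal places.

risk difference = 0.0510 − 0.1460 = -0.0950 → -9.50 percentage points

-9.50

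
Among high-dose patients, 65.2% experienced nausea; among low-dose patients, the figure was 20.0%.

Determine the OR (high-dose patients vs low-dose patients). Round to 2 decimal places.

7.49

odds, high-dose patients = 0.6520/0.3480 = 1.8736
odds, low-dose patients = 0.2000/0.8000 = 0.2500
OR = 1.8736 / 0.2500 = 7.49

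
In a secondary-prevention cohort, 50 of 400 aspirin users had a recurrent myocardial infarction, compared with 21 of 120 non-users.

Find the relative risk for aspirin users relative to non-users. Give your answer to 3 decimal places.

risk, aspirin users = 50/400 = 0.1250
risk, non-users = 21/120 = 0.1750
RR = 0.1250 / 0.1750 = 0.714

RR ≈ 0.714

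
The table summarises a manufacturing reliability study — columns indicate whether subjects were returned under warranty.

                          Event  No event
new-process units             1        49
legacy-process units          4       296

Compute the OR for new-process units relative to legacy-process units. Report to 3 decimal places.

OR = (1 × 296) / (49 × 4) = 296/196 ≈ 1.510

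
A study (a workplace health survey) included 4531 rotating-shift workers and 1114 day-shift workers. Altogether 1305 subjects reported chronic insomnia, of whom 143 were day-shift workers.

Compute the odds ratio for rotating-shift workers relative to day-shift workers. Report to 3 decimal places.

OR: 2.342

rotating-shift workers with the outcome: 1305 − 143 = 1162
rotating-shift workers without the outcome: 4531 − 1162 = 3369
day-shift workers without the outcome: 1114 − 143 = 971
OR = (1162 × 971) / (3369 × 143) = 1128302/481767 ≈ 2.342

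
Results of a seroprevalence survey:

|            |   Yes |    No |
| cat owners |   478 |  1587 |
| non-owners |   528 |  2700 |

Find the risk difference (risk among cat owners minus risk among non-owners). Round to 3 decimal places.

0.068

risk, cat owners = 478/2065 = 0.2315
risk, non-owners = 528/3228 = 0.1636
risk difference = 0.2315 − 0.1636 = 0.068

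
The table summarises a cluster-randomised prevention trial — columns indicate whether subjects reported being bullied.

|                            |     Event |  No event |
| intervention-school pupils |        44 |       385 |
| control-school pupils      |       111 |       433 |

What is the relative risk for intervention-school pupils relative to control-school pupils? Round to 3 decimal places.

RR: 0.503

risk, intervention-school pupils = 44/429 = 0.1026
risk, control-school pupils = 111/544 = 0.2040
RR = 0.1026 / 0.2040 = 0.503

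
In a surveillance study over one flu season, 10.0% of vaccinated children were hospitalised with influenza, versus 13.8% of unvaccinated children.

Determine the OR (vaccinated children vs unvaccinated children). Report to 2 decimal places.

OR ≈ 0.69

odds, vaccinated children = 0.1000/0.9000 = 0.1111
odds, unvaccinated children = 0.1380/0.8620 = 0.1601
OR = 0.1111 / 0.1601 = 0.69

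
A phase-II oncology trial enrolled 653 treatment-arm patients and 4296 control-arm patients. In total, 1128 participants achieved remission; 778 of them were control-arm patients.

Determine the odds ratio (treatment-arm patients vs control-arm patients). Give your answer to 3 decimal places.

OR = 5.223

treatment-arm patients with the outcome: 1128 − 778 = 350
treatment-arm patients without the outcome: 653 − 350 = 303
control-arm patients without the outcome: 4296 − 778 = 3518
OR = (350 × 3518) / (303 × 778) = 1231300/235734 ≈ 5.223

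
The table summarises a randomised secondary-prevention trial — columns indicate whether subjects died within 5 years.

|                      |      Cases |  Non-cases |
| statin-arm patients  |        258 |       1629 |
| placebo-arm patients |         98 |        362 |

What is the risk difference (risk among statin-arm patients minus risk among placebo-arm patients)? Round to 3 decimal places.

risk, statin-arm patients = 258/1887 = 0.1367
risk, placebo-arm patients = 98/460 = 0.2130
risk difference = 0.1367 − 0.2130 = -0.076

RD ≈ -0.076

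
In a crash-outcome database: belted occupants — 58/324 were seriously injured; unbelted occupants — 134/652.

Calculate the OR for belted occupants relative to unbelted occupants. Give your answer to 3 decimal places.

OR = (58 × 518) / (266 × 134) = 30044/35644 ≈ 0.843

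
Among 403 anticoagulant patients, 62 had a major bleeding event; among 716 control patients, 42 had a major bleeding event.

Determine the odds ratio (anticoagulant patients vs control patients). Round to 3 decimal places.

2.918

odds, anticoagulant patients = 62/341 = 0.1818
odds, control patients = 42/674 = 0.0623
OR = 0.1818 / 0.0623 = 2.918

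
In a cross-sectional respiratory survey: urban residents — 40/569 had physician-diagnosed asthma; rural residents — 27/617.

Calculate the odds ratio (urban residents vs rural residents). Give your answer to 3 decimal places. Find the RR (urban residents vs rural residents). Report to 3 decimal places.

odds, urban residents = 40/529 = 0.07561
odds, rural residents = 27/590 = 0.04576
OR = 0.07561 / 0.04576 = 1.652
risk, urban residents = 40/569 = 0.07030
risk, rural residents = 27/617 = 0.04376
RR = 0.07030 / 0.04376 = 1.606

OR = 1.652; RR = 1.606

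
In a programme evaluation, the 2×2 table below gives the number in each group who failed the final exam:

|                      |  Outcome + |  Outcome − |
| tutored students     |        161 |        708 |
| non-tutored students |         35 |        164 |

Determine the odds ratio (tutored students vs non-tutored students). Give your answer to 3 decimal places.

OR = (161 × 164) / (708 × 35) = 26404/24780 ≈ 1.066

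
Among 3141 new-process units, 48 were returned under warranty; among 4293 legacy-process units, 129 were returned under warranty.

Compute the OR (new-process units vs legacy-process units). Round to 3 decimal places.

odds, new-process units = 48/3093 = 0.01552
odds, legacy-process units = 129/4164 = 0.03098
OR = 0.01552 / 0.03098 = 0.501

0.501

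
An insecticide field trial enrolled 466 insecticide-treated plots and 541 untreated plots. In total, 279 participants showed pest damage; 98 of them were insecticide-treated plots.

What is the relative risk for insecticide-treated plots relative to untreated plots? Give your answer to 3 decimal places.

insecticide-treated plots without the outcome: 466 − 98 = 368
untreated plots with the outcome: 279 − 98 = 181
untreated plots without the outcome: 541 − 181 = 360
risk, insecticide-treated plots = 98/466 = 0.2103
risk, untreated plots = 181/541 = 0.3346
RR = 0.2103 / 0.3346 = 0.629

0.629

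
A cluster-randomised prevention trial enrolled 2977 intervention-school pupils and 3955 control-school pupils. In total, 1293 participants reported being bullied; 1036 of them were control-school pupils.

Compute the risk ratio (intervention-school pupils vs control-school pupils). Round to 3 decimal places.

intervention-school pupils with the outcome: 1293 − 1036 = 257
intervention-school pupils without the outcome: 2977 − 257 = 2720
control-school pupils without the outcome: 3955 − 1036 = 2919
risk, intervention-school pupils = 257/2977 = 0.0863
risk, control-school pupils = 1036/3955 = 0.2619
RR = 0.0863 / 0.2619 = 0.330

0.330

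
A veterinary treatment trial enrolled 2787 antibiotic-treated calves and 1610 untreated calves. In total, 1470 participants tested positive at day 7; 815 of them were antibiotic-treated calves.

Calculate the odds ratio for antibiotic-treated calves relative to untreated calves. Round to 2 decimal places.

OR = 0.60

antibiotic-treated calves without the outcome: 2787 − 815 = 1972
untreated calves with the outcome: 1470 − 815 = 655
untreated calves without the outcome: 1610 − 655 = 955
OR = (815 × 955) / (1972 × 655) = 778325/1291660 ≈ 0.60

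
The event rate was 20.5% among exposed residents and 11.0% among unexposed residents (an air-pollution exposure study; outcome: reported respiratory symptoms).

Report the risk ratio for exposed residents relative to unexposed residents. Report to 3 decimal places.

RR = 0.2050 / 0.1100 = 1.864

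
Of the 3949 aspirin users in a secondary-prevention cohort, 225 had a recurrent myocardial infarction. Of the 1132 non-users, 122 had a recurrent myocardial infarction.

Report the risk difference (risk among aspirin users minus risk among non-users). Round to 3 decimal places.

-0.051

risk, aspirin users = 225/3949 = 0.0570
risk, non-users = 122/1132 = 0.1078
risk difference = 0.0570 − 0.1078 = -0.051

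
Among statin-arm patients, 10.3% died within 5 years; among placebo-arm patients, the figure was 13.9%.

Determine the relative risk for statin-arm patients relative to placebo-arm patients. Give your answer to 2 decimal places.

RR = 0.1030 / 0.1390 = 0.74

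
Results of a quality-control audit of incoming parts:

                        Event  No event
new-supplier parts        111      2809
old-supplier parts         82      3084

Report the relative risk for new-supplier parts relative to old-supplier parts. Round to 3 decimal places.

risk, new-supplier parts = 111/2920 = 0.03801
risk, old-supplier parts = 82/3166 = 0.02590
RR = 0.03801 / 0.02590 = 1.468

1.468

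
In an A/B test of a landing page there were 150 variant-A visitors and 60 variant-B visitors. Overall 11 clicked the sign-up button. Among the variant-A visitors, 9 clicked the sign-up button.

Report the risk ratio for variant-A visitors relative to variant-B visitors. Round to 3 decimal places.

variant-A visitors without the outcome: 150 − 9 = 141
variant-B visitors with the outcome: 11 − 9 = 2
variant-B visitors without the outcome: 60 − 2 = 58
risk, variant-A visitors = 9/150 = 0.06000
risk, variant-B visitors = 2/60 = 0.03333
RR = 0.06000 / 0.03333 = 1.800

RR: 1.800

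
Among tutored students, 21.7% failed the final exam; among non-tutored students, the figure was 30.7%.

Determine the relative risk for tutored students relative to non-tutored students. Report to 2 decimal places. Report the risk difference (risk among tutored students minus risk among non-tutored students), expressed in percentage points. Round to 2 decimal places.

RR = 0.2170 / 0.3070 = 0.71
risk difference = 0.2170 − 0.3070 = -0.0900 → -9.00 percentage points

RR = 0.71; RD = -9.00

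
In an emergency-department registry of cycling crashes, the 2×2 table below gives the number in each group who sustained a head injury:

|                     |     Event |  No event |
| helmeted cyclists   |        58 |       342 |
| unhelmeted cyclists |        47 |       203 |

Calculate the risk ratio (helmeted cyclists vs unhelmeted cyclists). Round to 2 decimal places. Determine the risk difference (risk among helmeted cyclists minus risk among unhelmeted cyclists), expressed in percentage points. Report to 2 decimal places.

risk, helmeted cyclists = 58/400 = 0.1450
risk, unhelmeted cyclists = 47/250 = 0.1880
RR = 0.1450 / 0.1880 = 0.77
risk difference = 0.1450 − 0.1880 = -0.0430 → -4.30 percentage points

RR = 0.77; RD = -4.30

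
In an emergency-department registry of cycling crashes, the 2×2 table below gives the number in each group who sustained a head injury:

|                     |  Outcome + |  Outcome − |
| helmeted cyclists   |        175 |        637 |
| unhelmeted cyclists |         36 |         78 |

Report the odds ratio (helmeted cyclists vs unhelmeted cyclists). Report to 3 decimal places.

OR = (175 × 78) / (637 × 36) = 13650/22932 ≈ 0.595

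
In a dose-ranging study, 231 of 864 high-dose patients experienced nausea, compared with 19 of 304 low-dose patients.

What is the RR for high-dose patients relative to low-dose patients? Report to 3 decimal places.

risk, high-dose patients = 231/864 = 0.2674
risk, low-dose patients = 19/304 = 0.0625
RR = 0.2674 / 0.0625 = 4.278

4.278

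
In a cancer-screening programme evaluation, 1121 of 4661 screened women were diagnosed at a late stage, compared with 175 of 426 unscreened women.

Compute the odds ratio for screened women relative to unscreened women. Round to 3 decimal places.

odds, screened women = 1121/3540 = 0.3167
odds, unscreened women = 175/251 = 0.6972
OR = 0.3167 / 0.6972 = 0.454

0.454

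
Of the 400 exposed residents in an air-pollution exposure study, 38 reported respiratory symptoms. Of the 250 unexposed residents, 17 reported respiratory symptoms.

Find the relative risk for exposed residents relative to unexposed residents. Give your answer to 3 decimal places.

1.397

risk, exposed residents = 38/400 = 0.0950
risk, unexposed residents = 17/250 = 0.0680
RR = 0.0950 / 0.0680 = 1.397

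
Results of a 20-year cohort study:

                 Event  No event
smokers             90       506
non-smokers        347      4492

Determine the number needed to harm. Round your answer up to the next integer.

13

risk, smokers = 90/596 = 0.151007
risk, non-smokers = 347/4839 = 0.071709
absolute risk difference = 0.079298
1 / 0.079298 = 12.611 → round up → 13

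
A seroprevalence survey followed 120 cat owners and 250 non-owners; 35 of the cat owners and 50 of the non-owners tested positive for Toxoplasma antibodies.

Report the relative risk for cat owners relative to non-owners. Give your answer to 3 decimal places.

risk, cat owners = 35/120 = 0.2917
risk, non-owners = 50/250 = 0.2000
RR = 0.2917 / 0.2000 = 1.458

RR = 1.458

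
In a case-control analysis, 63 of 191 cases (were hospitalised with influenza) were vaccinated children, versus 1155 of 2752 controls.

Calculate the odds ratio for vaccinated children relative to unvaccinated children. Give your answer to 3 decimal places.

OR = (63 × 1597) / (1155 × 128) = 100611/147840 ≈ 0.681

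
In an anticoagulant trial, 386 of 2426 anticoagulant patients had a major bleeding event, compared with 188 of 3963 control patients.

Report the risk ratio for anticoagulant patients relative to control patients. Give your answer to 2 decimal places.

3.35

risk, anticoagulant patients = 386/2426 = 0.15911
risk, control patients = 188/3963 = 0.04744
RR = 0.15911 / 0.04744 = 3.35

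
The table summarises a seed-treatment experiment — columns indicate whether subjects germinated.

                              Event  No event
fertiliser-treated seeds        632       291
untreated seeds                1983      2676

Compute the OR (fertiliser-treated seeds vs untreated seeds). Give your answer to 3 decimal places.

OR = (632 × 2676) / (291 × 1983) = 1691232/577053 ≈ 2.931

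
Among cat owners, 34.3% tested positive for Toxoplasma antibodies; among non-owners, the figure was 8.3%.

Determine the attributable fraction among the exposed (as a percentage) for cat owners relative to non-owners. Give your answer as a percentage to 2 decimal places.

AR% = (0.3430 − 0.0830) / 0.3430 = 0.7580 → 75.80%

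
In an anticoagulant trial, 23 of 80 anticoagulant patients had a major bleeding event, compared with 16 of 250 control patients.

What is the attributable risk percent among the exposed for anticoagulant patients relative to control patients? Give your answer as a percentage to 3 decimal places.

risk, anticoagulant patients = 23/80 = 0.2875
risk, control patients = 16/250 = 0.0640
AR% = (0.2875 − 0.0640) / 0.2875 = 0.7774 → 77.739%

77.739%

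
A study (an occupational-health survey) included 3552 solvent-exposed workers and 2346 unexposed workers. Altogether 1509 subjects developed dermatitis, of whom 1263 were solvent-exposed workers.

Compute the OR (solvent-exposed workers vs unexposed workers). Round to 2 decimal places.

solvent-exposed workers without the outcome: 3552 − 1263 = 2289
unexposed workers with the outcome: 1509 − 1263 = 246
unexposed workers without the outcome: 2346 − 246 = 2100
OR = (1263 × 2100) / (2289 × 246) = 2652300/563094 ≈ 4.71

4.71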